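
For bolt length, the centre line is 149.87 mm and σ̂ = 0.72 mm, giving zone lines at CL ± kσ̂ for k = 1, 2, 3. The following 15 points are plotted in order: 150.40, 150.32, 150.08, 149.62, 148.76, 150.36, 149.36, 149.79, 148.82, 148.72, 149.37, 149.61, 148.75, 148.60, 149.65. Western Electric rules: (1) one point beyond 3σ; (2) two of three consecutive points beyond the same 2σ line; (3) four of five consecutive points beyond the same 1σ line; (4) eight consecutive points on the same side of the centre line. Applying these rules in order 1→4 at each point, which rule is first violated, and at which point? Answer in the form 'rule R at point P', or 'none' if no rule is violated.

rule 4 at point 14

Zone of each point (C = within 1σ̂, B = 1σ̂–2σ̂, A = 2σ̂–3σ̂, * = beyond 3σ̂; sign = side of CL): 1:+C, 2:+C, 3:+C, 4:-C, 5:-B, 6:+C, 7:-C, 8:-C, 9:-B, 10:-B, 11:-C, 12:-C, 13:-B, 14:-B, 15:-C
Rule 4 (eight consecutive points on the same side of the centre line) is satisfied at point 14.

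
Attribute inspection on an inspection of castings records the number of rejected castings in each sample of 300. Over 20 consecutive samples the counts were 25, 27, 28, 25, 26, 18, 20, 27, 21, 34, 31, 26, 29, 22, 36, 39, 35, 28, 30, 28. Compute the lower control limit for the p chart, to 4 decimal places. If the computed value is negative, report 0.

0.0423

p̄ = Σdᵢ / (k·n) = 555 / (20 × 300) = 0.09250
LCL = p̄ − 3·√(p̄(1−p̄)/n) = 0.09250 − 3 × 0.01673 = 0.04232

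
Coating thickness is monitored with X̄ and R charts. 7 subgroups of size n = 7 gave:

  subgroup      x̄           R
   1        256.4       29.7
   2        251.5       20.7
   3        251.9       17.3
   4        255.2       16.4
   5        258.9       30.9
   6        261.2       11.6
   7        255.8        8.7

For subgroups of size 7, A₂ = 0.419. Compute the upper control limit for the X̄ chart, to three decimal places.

X̄̄ = (256.4 + 251.5 + 251.9 + 255.2 + 258.9 + 261.2 + 255.8) / 7 = 1790.9000 / 7 = 255.8429
R̄ = (29.7 + 20.7 + 17.3 + 16.4 + 30.9 + 11.6 + 8.7) / 7 = 135.3000 / 7 = 19.3286
UCL = X̄̄ + A₂·R̄ = 255.8429 + 0.419 × 19.3286 = 263.9415

263.942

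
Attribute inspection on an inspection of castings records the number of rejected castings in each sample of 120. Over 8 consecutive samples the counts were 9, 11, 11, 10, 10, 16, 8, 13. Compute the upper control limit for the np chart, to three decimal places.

20.483

p̄ = Σdᵢ / (k·n) = 88 / (8 × 120) = 0.09167
UCL = np̄ + 3·√(np̄(1−p̄)) = 11.0000 + 3 × √(11.0000×0.90833) = 11.0000 + 3 × 3.1610 = 20.4829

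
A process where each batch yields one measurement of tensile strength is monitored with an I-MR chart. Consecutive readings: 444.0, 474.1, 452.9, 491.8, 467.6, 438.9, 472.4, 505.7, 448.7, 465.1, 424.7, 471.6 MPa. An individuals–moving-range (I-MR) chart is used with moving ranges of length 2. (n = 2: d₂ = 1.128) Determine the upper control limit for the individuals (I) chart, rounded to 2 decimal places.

552.73

X̄ = (444.0 + 474.1 + 452.9 + 491.8 + 467.6 + 438.9 + 472.4 + 505.7 + 448.7 + 465.1 + 424.7 + 471.6) / 12 = 463.1250
Moving ranges: 30.1, 21.2, 38.9, 24.2, 28.7, 33.5, 33.3, 57.0, 16.4, 40.4, 46.9; M̄R̄ = 370.6000 / 11 = 33.6909
UCL = X̄ + 3·M̄R̄/d₂ = 463.1250 + 3 × 33.6909 / 1.128 = 552.7285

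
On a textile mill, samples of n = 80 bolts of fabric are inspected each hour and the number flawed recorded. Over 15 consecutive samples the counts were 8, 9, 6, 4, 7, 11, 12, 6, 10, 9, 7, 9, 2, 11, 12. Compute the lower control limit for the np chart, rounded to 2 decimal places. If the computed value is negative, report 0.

p̄ = Σdᵢ / (k·n) = 123 / (15 × 80) = 0.10250
LCL = np̄ − 3·√(np̄(1−p̄)) = 8.2000 − 3 × 2.7128 = 0.0615

0.06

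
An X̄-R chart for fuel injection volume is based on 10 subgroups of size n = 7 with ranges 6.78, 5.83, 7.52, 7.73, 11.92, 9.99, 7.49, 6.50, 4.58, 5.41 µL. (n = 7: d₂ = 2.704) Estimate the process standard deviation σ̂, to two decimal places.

2.73

R̄ = (6.78 + 5.83 + 7.52 + 7.73 + 11.92 + 9.99 + 7.49 + 6.50 + 4.58 + 5.41) / 10 = 7.3750
σ̂ = R̄ / d₂ = 7.3750 / 2.704 = 2.7274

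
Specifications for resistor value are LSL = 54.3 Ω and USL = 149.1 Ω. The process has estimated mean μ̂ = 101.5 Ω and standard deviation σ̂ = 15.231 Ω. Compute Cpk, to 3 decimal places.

1.033

Cpu = (USL − μ̂) / (3σ̂) = (149.1 − 101.5) / (3 × 15.231) = 1.0417; Cpl = (μ̂ − LSL) / (3σ̂) = (101.5 − 54.3) / (3 × 15.231) = 1.0330; Cpk = min(Cpu, Cpl) = 1.0330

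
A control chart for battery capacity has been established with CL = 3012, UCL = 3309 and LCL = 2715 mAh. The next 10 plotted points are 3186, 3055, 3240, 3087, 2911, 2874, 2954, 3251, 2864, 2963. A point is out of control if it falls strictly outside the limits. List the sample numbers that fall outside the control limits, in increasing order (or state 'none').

none

All 10 points lie within [2715, 3309].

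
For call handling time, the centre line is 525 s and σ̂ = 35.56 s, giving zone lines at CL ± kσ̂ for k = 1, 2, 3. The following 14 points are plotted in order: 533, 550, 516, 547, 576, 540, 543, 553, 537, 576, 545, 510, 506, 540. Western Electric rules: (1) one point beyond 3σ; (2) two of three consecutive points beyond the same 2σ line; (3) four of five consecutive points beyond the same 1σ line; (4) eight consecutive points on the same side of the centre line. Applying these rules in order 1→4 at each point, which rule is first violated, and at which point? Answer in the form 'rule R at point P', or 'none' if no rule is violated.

Zone of each point (C = within 1σ̂, B = 1σ̂–2σ̂, A = 2σ̂–3σ̂, * = beyond 3σ̂; sign = side of CL): 1:+C, 2:+C, 3:-C, 4:+C, 5:+B, 6:+C, 7:+C, 8:+C, 9:+C, 10:+B, 11:+C, 12:-C, 13:-C, 14:+C
Rule 4 (eight consecutive points on the same side of the centre line) is satisfied at point 11.

rule 4 at point 11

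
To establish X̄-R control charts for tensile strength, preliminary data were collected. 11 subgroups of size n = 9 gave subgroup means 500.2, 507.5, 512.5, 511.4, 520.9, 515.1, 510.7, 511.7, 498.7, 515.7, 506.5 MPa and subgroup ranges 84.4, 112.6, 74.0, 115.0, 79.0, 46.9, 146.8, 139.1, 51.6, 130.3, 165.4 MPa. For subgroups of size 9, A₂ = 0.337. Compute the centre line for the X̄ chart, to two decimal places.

510.08

X̄̄ = (500.2 + 507.5 + 512.5 + 511.4 + 520.9 + 515.1 + 510.7 + 511.7 + 498.7 + 515.7 + 506.5) / 11 = 5610.9000 / 11 = 510.0818
CL = X̄̄ = 510.0818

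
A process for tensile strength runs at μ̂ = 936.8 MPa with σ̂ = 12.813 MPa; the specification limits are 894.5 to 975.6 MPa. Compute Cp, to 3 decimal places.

Cp = (USL − LSL) / (6σ̂) = (975.6 − 894.5) / (6 × 12.813) = 81.1000 / 76.8780 = 1.0549

1.055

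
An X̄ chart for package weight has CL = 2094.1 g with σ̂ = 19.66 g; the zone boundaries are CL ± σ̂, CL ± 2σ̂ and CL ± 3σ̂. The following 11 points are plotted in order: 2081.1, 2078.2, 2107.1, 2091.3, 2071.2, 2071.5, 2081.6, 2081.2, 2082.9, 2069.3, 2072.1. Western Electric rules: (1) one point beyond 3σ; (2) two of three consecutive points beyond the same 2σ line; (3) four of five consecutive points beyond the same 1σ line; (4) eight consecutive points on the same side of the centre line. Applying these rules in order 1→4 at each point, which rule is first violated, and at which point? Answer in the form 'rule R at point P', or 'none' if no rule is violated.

Zone of each point (C = within 1σ̂, B = 1σ̂–2σ̂, A = 2σ̂–3σ̂, * = beyond 3σ̂; sign = side of CL): 1:-C, 2:-C, 3:+C, 4:-C, 5:-B, 6:-B, 7:-C, 8:-C, 9:-C, 10:-B, 11:-B
Rule 4 (eight consecutive points on the same side of the centre line) is satisfied at point 11.

rule 4 at point 11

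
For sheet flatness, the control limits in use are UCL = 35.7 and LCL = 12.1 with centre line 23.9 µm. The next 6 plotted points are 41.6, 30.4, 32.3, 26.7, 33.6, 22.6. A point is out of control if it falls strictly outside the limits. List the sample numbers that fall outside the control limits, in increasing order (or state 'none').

Compare each point to [12.1, 35.7]: sample 1 = 41.6 > UCL.

1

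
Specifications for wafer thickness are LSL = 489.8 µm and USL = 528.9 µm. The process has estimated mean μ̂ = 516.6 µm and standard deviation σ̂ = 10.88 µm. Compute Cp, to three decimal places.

0.599

Cp = (USL − LSL) / (6σ̂) = (528.9 − 489.8) / (6 × 10.88) = 39.1000 / 65.2800 = 0.5990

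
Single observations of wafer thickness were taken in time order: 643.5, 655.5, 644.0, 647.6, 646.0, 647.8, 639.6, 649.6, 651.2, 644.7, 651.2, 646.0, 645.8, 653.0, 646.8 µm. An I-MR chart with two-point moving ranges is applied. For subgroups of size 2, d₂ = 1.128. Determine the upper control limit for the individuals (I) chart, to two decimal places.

X̄ = (643.5 + 655.5 + 644.0 + 647.6 + 646.0 + 647.8 + 639.6 + 649.6 + 651.2 + 644.7 + 651.2 + 646.0 + 645.8 + 653.0 + 646.8) / 15 = 647.4867
Moving ranges: 12.0, 11.5, 3.6, 1.6, 1.8, 8.2, 10.0, 1.6, 6.5, 6.5, 5.2, 0.2, 7.2, 6.2; M̄R̄ = 82.1000 / 14 = 5.8643
UCL = X̄ + 3·M̄R̄/d₂ = 647.4867 + 3 × 5.8643 / 1.128 = 663.0832

663.08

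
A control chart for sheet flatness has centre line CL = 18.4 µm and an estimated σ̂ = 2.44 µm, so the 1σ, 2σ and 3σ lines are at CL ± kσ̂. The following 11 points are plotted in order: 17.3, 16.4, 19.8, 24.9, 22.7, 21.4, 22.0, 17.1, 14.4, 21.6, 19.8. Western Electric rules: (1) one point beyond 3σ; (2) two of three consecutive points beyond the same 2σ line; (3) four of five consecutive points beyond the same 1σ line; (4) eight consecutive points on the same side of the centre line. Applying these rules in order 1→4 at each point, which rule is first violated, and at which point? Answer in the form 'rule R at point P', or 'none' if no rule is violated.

rule 3 at point 7

Zone of each point (C = within 1σ̂, B = 1σ̂–2σ̂, A = 2σ̂–3σ̂, * = beyond 3σ̂; sign = side of CL): 1:-C, 2:-C, 3:+C, 4:+A, 5:+B, 6:+B, 7:+B, 8:-C, 9:-B, 10:+B, 11:+C
Rule 3 (four of five consecutive points beyond the same 1σ limit) is satisfied at point 7.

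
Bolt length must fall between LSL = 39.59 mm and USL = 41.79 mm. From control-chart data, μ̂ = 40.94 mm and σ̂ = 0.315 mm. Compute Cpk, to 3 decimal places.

0.899

Cpu = (USL − μ̂) / (3σ̂) = (41.79 − 40.94) / (3 × 0.315) = 0.8995; Cpl = (μ̂ − LSL) / (3σ̂) = (40.94 − 39.59) / (3 × 0.315) = 1.4286; Cpk = min(Cpu, Cpl) = 0.8995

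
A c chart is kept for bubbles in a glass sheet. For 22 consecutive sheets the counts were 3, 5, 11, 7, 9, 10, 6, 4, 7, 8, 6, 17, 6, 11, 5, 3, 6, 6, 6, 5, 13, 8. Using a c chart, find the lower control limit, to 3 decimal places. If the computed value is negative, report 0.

c̄ = (3 + 5 + 11 + 7 + 9 + 10 + 6 + 4 + 7 + 8 + 6 + 17 + 6 + 11 + 5 + 3 + 6 + 6 + 6 + 5 + 13 + 8) / 22 = 162 / 22 = 7.3636
LCL = c̄ − 3√c̄ = 7.3636 − 3 × 2.7136 = -0.7772 → 0 (cannot be negative)

0.000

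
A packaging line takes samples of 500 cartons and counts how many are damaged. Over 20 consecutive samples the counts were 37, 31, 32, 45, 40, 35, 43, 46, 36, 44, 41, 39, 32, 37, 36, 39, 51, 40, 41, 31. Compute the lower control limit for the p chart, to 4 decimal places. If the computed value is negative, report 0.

p̄ = Σdᵢ / (k·n) = 776 / (20 × 500) = 0.07760
LCL = p̄ − 3·√(p̄(1−p̄)/n) = 0.07760 − 3 × 0.01196 = 0.04171

0.0417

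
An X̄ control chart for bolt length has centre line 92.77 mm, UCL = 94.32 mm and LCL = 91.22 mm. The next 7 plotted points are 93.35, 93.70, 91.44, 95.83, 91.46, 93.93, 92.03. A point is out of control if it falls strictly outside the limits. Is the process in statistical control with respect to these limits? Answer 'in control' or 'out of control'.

Compare each point to [91.22, 94.32]: sample 4 = 95.83 > UCL.

out of control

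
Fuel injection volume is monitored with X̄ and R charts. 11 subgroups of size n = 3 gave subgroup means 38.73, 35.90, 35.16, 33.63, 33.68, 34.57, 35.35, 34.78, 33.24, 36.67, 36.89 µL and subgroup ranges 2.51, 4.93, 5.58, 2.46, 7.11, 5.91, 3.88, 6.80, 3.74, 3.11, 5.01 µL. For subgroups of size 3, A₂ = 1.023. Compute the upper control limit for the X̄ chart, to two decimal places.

40.07

X̄̄ = (38.73 + 35.90 + 35.16 + 33.63 + 33.68 + 34.57 + 35.35 + 34.78 + 33.24 + 36.67 + 36.89) / 11 = 388.6000 / 11 = 35.3273
R̄ = (2.51 + 4.93 + 5.58 + 2.46 + 7.11 + 5.91 + 3.88 + 6.80 + 3.74 + 3.11 + 5.01) / 11 = 51.0400 / 11 = 4.6400
UCL = X̄̄ + A₂·R̄ = 35.3273 + 1.023 × 4.6400 = 40.0740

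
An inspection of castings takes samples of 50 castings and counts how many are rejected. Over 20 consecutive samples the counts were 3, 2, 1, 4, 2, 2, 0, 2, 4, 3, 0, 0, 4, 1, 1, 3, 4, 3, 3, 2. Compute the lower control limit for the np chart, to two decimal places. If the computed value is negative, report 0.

p̄ = Σdᵢ / (k·n) = 44 / (20 × 50) = 0.04400
LCL = np̄ − 3·√(np̄(1−p̄)) = 2.2000 − 3 × 1.4502 = -2.1507 → 0 (negative, so LCL = 0)

0.00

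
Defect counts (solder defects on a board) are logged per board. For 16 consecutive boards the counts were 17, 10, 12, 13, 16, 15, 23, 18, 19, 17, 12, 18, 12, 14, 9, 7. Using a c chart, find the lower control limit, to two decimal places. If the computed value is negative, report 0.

3.08

c̄ = (17 + 10 + 12 + 13 + 16 + 15 + 23 + 18 + 19 + 17 + 12 + 18 + 12 + 14 + 9 + 7) / 16 = 232 / 16 = 14.5000
LCL = c̄ − 3√c̄ = 14.5000 − 3 × 3.8079 = 3.0763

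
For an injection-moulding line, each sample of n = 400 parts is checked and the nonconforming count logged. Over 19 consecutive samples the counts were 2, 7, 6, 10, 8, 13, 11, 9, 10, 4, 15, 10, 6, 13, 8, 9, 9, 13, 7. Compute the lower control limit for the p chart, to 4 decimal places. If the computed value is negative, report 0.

p̄ = Σdᵢ / (k·n) = 170 / (19 × 400) = 0.02237
LCL = p̄ − 3·√(p̄(1−p̄)/n) = 0.02237 − 3 × 0.00739 = 0.00019

0.0002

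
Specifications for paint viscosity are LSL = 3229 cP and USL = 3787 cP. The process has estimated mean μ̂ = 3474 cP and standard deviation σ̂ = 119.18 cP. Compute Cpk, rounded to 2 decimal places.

0.69

Cpu = (USL − μ̂) / (3σ̂) = (3787 − 3474) / (3 × 119.18) = 0.8754; Cpl = (μ̂ − LSL) / (3σ̂) = (3474 − 3229) / (3 × 119.18) = 0.6852; Cpk = min(Cpu, Cpl) = 0.6852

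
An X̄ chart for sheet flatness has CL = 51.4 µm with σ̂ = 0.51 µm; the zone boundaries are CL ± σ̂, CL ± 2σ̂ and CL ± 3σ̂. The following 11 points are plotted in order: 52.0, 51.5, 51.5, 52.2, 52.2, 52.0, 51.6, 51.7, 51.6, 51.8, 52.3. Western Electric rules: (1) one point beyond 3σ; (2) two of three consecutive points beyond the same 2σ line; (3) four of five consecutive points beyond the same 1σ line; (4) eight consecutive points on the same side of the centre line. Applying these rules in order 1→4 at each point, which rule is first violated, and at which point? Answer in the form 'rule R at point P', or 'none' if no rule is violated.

Zone of each point (C = within 1σ̂, B = 1σ̂–2σ̂, A = 2σ̂–3σ̂, * = beyond 3σ̂; sign = side of CL): 1:+B, 2:+C, 3:+C, 4:+B, 5:+B, 6:+B, 7:+C, 8:+C, 9:+C, 10:+C, 11:+B
Rule 4 (eight consecutive points on the same side of the centre line) is satisfied at point 8.

rule 4 at point 8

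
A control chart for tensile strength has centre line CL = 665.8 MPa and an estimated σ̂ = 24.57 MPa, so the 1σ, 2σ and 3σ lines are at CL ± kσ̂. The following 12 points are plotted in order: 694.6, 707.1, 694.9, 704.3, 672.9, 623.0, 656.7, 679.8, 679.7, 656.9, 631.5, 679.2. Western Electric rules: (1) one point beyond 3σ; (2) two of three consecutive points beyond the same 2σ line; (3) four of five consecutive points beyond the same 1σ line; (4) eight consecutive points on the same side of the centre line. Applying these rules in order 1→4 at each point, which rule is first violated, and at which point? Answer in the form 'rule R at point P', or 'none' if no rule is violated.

Zone of each point (C = within 1σ̂, B = 1σ̂–2σ̂, A = 2σ̂–3σ̂, * = beyond 3σ̂; sign = side of CL): 1:+B, 2:+B, 3:+B, 4:+B, 5:+C, 6:-B, 7:-C, 8:+C, 9:+C, 10:-C, 11:-B, 12:+C
Rule 3 (four of five consecutive points beyond the same 1σ limit) is satisfied at point 4.

rule 3 at point 4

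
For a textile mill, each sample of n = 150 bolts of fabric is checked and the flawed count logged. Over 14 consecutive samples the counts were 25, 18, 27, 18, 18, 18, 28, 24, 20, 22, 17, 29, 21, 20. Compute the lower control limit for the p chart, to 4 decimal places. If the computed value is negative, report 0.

0.0589

p̄ = Σdᵢ / (k·n) = 305 / (14 × 150) = 0.14524
LCL = p̄ − 3·√(p̄(1−p̄)/n) = 0.14524 − 3 × 0.02877 = 0.05893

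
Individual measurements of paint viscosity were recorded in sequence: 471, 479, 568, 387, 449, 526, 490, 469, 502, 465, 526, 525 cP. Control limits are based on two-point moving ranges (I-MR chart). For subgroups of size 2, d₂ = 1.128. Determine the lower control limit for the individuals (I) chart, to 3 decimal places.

341.565

X̄ = (471 + 479 + 568 + 387 + 449 + 526 + 490 + 469 + 502 + 465 + 526 + 525) / 12 = 488.0833
Moving ranges: 8, 89, 181, 62, 77, 36, 21, 33, 37, 61, 1; M̄R̄ = 606.0000 / 11 = 55.0909
LCL = X̄ − 3·M̄R̄/d₂ = 488.0833 − 3 × 55.0909 / 1.128 = 341.5650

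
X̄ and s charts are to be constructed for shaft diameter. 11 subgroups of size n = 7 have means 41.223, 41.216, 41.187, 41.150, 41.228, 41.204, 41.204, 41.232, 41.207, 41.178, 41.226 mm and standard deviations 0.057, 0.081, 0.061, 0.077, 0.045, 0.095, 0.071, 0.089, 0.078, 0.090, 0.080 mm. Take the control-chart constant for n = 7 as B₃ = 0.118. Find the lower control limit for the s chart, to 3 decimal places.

s̄ = (0.057 + 0.081 + 0.061 + 0.077 + 0.045 + 0.095 + 0.071 + 0.089 + 0.078 + 0.090 + 0.080) / 11 = 0.0749
LCL_s = B₃·s̄ = 0.118 × 0.0749 = 0.0088

0.009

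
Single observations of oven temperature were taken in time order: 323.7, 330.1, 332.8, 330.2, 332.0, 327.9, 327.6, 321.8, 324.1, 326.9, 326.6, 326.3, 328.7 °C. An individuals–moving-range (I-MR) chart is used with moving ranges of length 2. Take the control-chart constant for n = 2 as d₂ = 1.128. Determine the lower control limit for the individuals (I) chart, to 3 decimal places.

320.544

X̄ = (323.7 + 330.1 + 332.8 + 330.2 + 332.0 + 327.9 + 327.6 + 321.8 + 324.1 + 326.9 + 326.6 + 326.3 + 328.7) / 13 = 327.5923
Moving ranges: 6.4, 2.7, 2.6, 1.8, 4.1, 0.3, 5.8, 2.3, 2.8, 0.3, 0.3, 2.4; M̄R̄ = 31.8000 / 12 = 2.6500
LCL = X̄ − 3·M̄R̄/d₂ = 327.5923 − 3 × 2.6500 / 1.128 = 320.5444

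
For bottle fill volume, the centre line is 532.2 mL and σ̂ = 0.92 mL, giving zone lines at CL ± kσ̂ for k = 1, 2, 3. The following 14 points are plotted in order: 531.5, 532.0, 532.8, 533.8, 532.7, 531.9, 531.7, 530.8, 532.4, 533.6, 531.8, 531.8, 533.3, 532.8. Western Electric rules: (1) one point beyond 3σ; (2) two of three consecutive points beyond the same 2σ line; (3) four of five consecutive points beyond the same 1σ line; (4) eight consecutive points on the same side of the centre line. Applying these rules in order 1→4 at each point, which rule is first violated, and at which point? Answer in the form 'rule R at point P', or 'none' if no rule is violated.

none

Zone of each point (C = within 1σ̂, B = 1σ̂–2σ̂, A = 2σ̂–3σ̂, * = beyond 3σ̂; sign = side of CL): 1:-C, 2:-C, 3:+C, 4:+B, 5:+C, 6:-C, 7:-C, 8:-B, 9:+C, 10:+B, 11:-C, 12:-C, 13:+B, 14:+C
No rule fires across all 14 points.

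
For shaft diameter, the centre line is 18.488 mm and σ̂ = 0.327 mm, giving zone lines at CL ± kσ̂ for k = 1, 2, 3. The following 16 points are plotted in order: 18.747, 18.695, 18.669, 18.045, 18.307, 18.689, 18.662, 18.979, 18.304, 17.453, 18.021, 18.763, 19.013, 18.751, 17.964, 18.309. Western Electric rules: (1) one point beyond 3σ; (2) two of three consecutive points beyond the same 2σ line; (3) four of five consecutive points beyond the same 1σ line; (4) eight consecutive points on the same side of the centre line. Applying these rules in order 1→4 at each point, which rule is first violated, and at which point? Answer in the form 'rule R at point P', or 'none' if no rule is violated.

rule 1 at point 10

Zone of each point (C = within 1σ̂, B = 1σ̂–2σ̂, A = 2σ̂–3σ̂, * = beyond 3σ̂; sign = side of CL): 1:+C, 2:+C, 3:+C, 4:-B, 5:-C, 6:+C, 7:+C, 8:+B, 9:-C, 10:-*, 11:-B, 12:+C, 13:+B, 14:+C, 15:-B, 16:-C
Rule 1 (one point beyond the 3σ limits) is satisfied at point 10.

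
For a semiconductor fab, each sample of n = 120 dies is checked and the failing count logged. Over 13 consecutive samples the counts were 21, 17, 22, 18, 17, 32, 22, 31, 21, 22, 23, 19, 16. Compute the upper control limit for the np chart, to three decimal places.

p̄ = Σdᵢ / (k·n) = 281 / (13 × 120) = 0.18013
UCL = np̄ + 3·√(np̄(1−p̄)) = 21.6154 + 3 × √(21.6154×0.81987) = 21.6154 + 3 × 4.2097 = 34.2446

34.245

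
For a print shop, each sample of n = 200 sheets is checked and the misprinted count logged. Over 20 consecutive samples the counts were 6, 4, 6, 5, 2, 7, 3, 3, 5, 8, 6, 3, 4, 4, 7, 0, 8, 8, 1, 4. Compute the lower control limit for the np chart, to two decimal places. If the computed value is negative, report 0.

p̄ = Σdᵢ / (k·n) = 94 / (20 × 200) = 0.02350
LCL = np̄ − 3·√(np̄(1−p̄)) = 4.7000 − 3 × 2.1423 = -1.7270 → 0 (negative, so LCL = 0)

0.00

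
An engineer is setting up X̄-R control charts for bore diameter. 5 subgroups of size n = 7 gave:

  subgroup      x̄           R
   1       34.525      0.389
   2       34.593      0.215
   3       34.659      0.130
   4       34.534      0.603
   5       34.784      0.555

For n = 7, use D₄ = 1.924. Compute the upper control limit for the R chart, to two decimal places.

0.73

R̄ = (0.389 + 0.215 + 0.130 + 0.603 + 0.555) / 5 = 1.8920 / 5 = 0.3784
UCL_R = D₄·R̄ = 1.924 × 0.3784 = 0.7280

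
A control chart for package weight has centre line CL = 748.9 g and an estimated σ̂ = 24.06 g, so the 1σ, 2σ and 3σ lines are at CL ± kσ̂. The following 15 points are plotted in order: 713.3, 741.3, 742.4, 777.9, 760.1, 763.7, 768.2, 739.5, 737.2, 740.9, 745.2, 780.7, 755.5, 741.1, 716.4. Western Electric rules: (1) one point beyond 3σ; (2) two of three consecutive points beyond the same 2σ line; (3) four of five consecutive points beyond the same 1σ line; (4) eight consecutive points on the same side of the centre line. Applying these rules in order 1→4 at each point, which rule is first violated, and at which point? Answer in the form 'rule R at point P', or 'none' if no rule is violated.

Zone of each point (C = within 1σ̂, B = 1σ̂–2σ̂, A = 2σ̂–3σ̂, * = beyond 3σ̂; sign = side of CL): 1:-B, 2:-C, 3:-C, 4:+B, 5:+C, 6:+C, 7:+C, 8:-C, 9:-C, 10:-C, 11:-C, 12:+B, 13:+C, 14:-C, 15:-B
No rule fires across all 15 points.

none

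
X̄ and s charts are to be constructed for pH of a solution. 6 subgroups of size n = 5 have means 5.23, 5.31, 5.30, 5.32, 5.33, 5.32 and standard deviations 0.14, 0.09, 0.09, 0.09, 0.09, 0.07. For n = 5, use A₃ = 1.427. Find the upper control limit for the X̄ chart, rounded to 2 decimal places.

X̄̄ = (5.23 + 5.31 + 5.30 + 5.32 + 5.33 + 5.32) / 6 = 5.3017
s̄ = (0.14 + 0.09 + 0.09 + 0.09 + 0.09 + 0.07) / 6 = 0.0950
UCL = X̄̄ + A₃·s̄ = 5.3017 + 1.427 × 0.0950 = 5.4372

5.44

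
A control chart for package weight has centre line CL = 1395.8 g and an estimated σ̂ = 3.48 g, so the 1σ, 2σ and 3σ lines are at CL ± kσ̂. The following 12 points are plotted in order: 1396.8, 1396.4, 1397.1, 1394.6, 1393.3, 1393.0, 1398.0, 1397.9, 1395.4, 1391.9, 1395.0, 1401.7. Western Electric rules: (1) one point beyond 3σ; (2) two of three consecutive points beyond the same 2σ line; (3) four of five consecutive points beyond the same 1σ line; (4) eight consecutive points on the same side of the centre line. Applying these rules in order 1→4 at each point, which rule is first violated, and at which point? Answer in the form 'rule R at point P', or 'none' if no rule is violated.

none

Zone of each point (C = within 1σ̂, B = 1σ̂–2σ̂, A = 2σ̂–3σ̂, * = beyond 3σ̂; sign = side of CL): 1:+C, 2:+C, 3:+C, 4:-C, 5:-C, 6:-C, 7:+C, 8:+C, 9:-C, 10:-B, 11:-C, 12:+B
No rule fires across all 12 points.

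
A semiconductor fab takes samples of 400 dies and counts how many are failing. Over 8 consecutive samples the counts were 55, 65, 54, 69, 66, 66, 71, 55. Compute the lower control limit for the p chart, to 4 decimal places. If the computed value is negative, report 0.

0.1021

p̄ = Σdᵢ / (k·n) = 501 / (8 × 400) = 0.15656
LCL = p̄ − 3·√(p̄(1−p̄)/n) = 0.15656 − 3 × 0.01817 = 0.10205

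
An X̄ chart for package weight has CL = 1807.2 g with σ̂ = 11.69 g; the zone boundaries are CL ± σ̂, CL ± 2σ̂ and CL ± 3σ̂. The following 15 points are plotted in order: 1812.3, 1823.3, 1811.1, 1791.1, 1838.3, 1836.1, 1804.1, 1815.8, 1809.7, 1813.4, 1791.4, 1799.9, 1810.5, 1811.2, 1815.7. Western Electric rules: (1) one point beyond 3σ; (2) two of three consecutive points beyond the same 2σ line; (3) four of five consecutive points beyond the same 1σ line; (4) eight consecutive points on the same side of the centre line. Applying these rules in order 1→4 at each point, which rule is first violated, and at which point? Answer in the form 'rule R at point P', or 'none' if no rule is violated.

rule 2 at point 6

Zone of each point (C = within 1σ̂, B = 1σ̂–2σ̂, A = 2σ̂–3σ̂, * = beyond 3σ̂; sign = side of CL): 1:+C, 2:+B, 3:+C, 4:-B, 5:+A, 6:+A, 7:-C, 8:+C, 9:+C, 10:+C, 11:-B, 12:-C, 13:+C, 14:+C, 15:+C
Rule 2 (two of three consecutive points beyond the same 2σ limit) is satisfied at point 6.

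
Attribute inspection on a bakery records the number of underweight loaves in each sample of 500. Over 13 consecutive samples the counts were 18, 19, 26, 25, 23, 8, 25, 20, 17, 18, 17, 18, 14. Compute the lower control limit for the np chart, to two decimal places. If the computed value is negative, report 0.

6.23

p̄ = Σdᵢ / (k·n) = 248 / (13 × 500) = 0.03815
LCL = np̄ − 3·√(np̄(1−p̄)) = 19.0769 − 3 × 4.2836 = 6.2262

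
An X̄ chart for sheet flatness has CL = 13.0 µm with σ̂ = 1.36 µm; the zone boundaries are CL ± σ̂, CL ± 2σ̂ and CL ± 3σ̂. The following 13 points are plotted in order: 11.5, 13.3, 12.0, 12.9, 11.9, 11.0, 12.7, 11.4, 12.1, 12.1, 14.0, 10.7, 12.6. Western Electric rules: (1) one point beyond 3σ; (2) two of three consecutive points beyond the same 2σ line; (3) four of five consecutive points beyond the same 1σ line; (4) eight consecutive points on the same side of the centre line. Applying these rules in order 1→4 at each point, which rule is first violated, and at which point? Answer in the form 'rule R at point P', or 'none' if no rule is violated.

Zone of each point (C = within 1σ̂, B = 1σ̂–2σ̂, A = 2σ̂–3σ̂, * = beyond 3σ̂; sign = side of CL): 1:-B, 2:+C, 3:-C, 4:-C, 5:-C, 6:-B, 7:-C, 8:-B, 9:-C, 10:-C, 11:+C, 12:-B, 13:-C
Rule 4 (eight consecutive points on the same side of the centre line) is satisfied at point 10.

rule 4 at point 10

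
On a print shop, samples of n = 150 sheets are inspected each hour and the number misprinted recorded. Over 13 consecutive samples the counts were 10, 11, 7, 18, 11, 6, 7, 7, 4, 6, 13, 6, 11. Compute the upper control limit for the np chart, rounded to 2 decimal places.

17.73

p̄ = Σdᵢ / (k·n) = 117 / (13 × 150) = 0.06000
UCL = np̄ + 3·√(np̄(1−p̄)) = 9.0000 + 3 × √(9.0000×0.94000) = 9.0000 + 3 × 2.9086 = 17.7258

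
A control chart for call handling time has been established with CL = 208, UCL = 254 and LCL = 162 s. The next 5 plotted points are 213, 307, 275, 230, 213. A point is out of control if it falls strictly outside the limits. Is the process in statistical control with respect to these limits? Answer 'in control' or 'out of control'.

Compare each point to [162, 254]: sample 2 = 307 > UCL; sample 3 = 275 > UCL.

out of control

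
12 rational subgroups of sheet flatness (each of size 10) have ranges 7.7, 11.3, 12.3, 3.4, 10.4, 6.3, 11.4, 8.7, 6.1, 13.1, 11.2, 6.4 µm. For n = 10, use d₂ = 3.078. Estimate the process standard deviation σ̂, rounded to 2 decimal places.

2.93

R̄ = (7.7 + 11.3 + 12.3 + 3.4 + 10.4 + 6.3 + 11.4 + 8.7 + 6.1 + 13.1 + 11.2 + 6.4) / 12 = 9.0250
σ̂ = R̄ / d₂ = 9.0250 / 3.078 = 2.9321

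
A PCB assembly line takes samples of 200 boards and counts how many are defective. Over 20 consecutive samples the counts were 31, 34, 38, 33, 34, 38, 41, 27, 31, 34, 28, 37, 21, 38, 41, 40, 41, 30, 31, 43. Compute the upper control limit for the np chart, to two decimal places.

50.59

p̄ = Σdᵢ / (k·n) = 691 / (20 × 200) = 0.17275
UCL = np̄ + 3·√(np̄(1−p̄)) = 34.5500 + 3 × √(34.5500×0.82725) = 34.5500 + 3 × 5.3462 = 50.5885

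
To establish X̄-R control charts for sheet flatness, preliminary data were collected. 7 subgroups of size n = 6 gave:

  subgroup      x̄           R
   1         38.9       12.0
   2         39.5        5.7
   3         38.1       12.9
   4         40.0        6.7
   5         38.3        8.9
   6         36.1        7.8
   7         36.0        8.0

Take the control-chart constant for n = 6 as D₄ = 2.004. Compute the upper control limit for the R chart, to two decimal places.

17.75

R̄ = (12.0 + 5.7 + 12.9 + 6.7 + 8.9 + 7.8 + 8.0) / 7 = 62.0000 / 7 = 8.8571
UCL_R = D₄·R̄ = 2.004 × 8.8571 = 17.7497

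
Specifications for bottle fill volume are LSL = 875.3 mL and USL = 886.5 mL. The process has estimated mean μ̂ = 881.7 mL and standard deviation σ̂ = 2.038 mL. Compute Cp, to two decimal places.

Cp = (USL − LSL) / (6σ̂) = (886.5 − 875.3) / (6 × 2.038) = 11.2000 / 12.2280 = 0.9159

0.92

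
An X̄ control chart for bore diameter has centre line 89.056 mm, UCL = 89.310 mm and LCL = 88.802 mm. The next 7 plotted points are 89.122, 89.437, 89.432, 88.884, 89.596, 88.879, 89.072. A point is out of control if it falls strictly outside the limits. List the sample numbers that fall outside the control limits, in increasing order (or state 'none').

Compare each point to [88.802, 89.310]: sample 2 = 89.437 > UCL; sample 3 = 89.432 > UCL; sample 5 = 89.596 > UCL.

2, 3, 5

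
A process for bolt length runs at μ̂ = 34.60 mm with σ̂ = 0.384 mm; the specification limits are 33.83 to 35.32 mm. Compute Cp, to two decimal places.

Cp = (USL − LSL) / (6σ̂) = (35.32 − 33.83) / (6 × 0.384) = 1.4900 / 2.3040 = 0.6467

0.65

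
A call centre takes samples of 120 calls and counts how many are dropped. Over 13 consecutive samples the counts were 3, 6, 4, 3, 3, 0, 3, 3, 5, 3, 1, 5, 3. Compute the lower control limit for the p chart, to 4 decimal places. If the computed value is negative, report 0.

0.0000

p̄ = Σdᵢ / (k·n) = 42 / (13 × 120) = 0.02692
LCL = p̄ − 3·√(p̄(1−p̄)/n) = 0.02692 − 3 × 0.01478 = -0.01740 → 0 (negative, so LCL = 0)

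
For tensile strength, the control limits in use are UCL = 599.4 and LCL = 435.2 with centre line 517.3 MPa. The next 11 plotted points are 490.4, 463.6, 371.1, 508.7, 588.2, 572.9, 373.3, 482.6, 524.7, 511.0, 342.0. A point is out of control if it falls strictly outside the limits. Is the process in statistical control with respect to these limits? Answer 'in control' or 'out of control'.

Compare each point to [435.2, 599.4]: sample 3 = 371.1 < LCL; sample 7 = 373.3 < LCL; sample 11 = 342.0 < LCL.

out of control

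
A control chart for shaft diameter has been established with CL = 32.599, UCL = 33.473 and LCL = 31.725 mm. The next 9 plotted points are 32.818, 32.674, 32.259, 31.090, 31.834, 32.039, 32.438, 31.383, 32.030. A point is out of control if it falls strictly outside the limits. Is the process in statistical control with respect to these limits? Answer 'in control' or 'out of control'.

out of control

Compare each point to [31.725, 33.473]: sample 4 = 31.090 < LCL; sample 8 = 31.383 < LCL.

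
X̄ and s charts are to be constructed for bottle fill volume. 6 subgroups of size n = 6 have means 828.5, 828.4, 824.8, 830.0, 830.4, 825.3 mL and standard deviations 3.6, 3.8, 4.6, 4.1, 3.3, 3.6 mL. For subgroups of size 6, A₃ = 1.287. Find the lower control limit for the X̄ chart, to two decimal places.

X̄̄ = (828.5 + 828.4 + 824.8 + 830.0 + 830.4 + 825.3) / 6 = 827.9000
s̄ = (3.6 + 3.8 + 4.6 + 4.1 + 3.3 + 3.6) / 6 = 3.8333
LCL = X̄̄ − A₃·s̄ = 827.9000 − 1.287 × 3.8333 = 822.9665

822.97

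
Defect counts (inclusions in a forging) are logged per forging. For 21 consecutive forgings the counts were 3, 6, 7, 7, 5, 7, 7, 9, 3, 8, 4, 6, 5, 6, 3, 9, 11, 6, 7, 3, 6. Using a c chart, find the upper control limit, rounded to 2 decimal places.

c̄ = (3 + 6 + 7 + 7 + 5 + 7 + 7 + 9 + 3 + 8 + 4 + 6 + 5 + 6 + 3 + 9 + 11 + 6 + 7 + 3 + 6) / 21 = 128 / 21 = 6.0952
UCL = c̄ + 3√c̄ = 6.0952 + 3 × √6.0952 = 6.0952 + 3 × 2.4689 = 13.5018

13.50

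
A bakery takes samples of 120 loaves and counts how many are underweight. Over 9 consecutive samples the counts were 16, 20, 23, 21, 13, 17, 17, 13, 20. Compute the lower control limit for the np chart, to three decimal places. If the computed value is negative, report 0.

p̄ = Σdᵢ / (k·n) = 160 / (9 × 120) = 0.14815
LCL = np̄ − 3·√(np̄(1−p̄)) = 17.7778 − 3 × 3.8915 = 6.1032

6.103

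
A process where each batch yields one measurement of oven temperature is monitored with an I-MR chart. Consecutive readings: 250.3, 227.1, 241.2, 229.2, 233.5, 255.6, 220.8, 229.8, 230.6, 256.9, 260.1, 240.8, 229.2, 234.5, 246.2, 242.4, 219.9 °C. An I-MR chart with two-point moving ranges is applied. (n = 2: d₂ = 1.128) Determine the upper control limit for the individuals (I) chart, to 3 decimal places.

X̄ = (250.3 + 227.1 + 241.2 + 229.2 + 233.5 + 255.6 + 220.8 + 229.8 + 230.6 + 256.9 + 260.1 + 240.8 + 229.2 + 234.5 + 246.2 + 242.4 + 219.9) / 17 = 238.1235
Moving ranges: 23.2, 14.1, 12.0, 4.3, 22.1, 34.8, 9.0, 0.8, 26.3, 3.2, 19.3, 11.6, 5.3, 11.7, 3.8, 22.5; M̄R̄ = 224.0000 / 16 = 14.0000
UCL = X̄ + 3·M̄R̄/d₂ = 238.1235 + 3 × 14.0000 / 1.128 = 275.3576

275.358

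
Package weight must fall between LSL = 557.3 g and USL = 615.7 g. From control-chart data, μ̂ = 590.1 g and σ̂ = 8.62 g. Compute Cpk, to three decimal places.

0.990

Cpu = (USL − μ̂) / (3σ̂) = (615.7 − 590.1) / (3 × 8.62) = 0.9899; Cpl = (μ̂ − LSL) / (3σ̂) = (590.1 − 557.3) / (3 × 8.62) = 1.2684; Cpk = min(Cpu, Cpl) = 0.9899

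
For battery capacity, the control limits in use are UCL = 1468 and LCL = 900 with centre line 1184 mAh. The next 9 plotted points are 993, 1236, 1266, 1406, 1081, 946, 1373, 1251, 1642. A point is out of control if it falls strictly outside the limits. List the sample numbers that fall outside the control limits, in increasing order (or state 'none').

Compare each point to [900, 1468]: sample 9 = 1642 > UCL.

9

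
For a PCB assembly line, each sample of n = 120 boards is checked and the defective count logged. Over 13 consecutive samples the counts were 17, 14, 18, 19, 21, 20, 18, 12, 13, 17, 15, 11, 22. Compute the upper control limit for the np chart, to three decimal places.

p̄ = Σdᵢ / (k·n) = 217 / (13 × 120) = 0.13910
UCL = np̄ + 3·√(np̄(1−p̄)) = 16.6923 + 3 × √(16.6923×0.86090) = 16.6923 + 3 × 3.7908 = 28.0648

28.065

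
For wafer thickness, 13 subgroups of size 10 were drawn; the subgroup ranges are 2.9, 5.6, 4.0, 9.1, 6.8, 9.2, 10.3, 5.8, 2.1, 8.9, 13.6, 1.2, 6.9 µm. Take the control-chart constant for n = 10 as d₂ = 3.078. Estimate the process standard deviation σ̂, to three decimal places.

2.159

R̄ = (2.9 + 5.6 + 4.0 + 9.1 + 6.8 + 9.2 + 10.3 + 5.8 + 2.1 + 8.9 + 13.6 + 1.2 + 6.9) / 13 = 6.6462
σ̂ = R̄ / d₂ = 6.6462 / 3.078 = 2.1592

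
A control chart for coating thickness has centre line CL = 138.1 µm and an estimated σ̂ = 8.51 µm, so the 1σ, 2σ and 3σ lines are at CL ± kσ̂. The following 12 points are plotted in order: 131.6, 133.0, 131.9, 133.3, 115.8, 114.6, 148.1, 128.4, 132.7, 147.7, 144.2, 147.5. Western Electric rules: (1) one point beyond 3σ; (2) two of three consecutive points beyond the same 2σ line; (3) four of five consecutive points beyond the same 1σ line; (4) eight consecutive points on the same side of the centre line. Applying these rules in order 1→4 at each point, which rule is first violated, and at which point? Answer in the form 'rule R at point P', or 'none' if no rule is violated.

Zone of each point (C = within 1σ̂, B = 1σ̂–2σ̂, A = 2σ̂–3σ̂, * = beyond 3σ̂; sign = side of CL): 1:-C, 2:-C, 3:-C, 4:-C, 5:-A, 6:-A, 7:+B, 8:-B, 9:-C, 10:+B, 11:+C, 12:+B
Rule 2 (two of three consecutive points beyond the same 2σ limit) is satisfied at point 6.

rule 2 at point 6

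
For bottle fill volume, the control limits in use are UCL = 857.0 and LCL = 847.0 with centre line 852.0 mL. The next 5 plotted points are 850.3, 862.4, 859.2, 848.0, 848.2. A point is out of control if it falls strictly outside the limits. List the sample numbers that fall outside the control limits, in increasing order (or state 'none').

Compare each point to [847.0, 857.0]: sample 2 = 862.4 > UCL; sample 3 = 859.2 > UCL.

2, 3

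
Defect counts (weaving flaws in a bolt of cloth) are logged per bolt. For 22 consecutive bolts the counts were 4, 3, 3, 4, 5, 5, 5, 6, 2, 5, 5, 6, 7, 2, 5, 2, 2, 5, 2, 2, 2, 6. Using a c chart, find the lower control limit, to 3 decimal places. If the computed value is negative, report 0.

c̄ = (4 + 3 + 3 + 4 + 5 + 5 + 5 + 6 + 2 + 5 + 5 + 6 + 7 + 2 + 5 + 2 + 2 + 5 + 2 + 2 + 2 + 6) / 22 = 88 / 22 = 4.0000
LCL = c̄ − 3√c̄ = 4.0000 − 3 × 2.0000 = -2.0000 → 0 (cannot be negative)

0.000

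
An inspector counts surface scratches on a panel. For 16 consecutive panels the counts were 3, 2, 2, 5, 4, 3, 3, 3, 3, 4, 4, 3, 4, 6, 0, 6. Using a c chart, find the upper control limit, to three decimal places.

9.000

c̄ = (3 + 2 + 2 + 5 + 4 + 3 + 3 + 3 + 3 + 4 + 4 + 3 + 4 + 6 + 0 + 6) / 16 = 55 / 16 = 3.4375
UCL = c̄ + 3√c̄ = 3.4375 + 3 × √3.4375 = 3.4375 + 3 × 1.8540 = 8.9996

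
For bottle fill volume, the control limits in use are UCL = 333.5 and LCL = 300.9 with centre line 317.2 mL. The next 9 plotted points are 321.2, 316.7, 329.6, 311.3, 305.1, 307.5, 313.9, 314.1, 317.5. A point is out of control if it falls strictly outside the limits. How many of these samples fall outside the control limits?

0

All 9 points lie within [300.9, 333.5].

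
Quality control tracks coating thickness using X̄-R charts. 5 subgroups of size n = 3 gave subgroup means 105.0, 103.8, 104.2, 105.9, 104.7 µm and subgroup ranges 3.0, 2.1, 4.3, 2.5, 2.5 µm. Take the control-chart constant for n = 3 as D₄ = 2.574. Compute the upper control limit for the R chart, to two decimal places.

R̄ = (3.0 + 2.1 + 4.3 + 2.5 + 2.5) / 5 = 14.4000 / 5 = 2.8800
UCL_R = D₄·R̄ = 2.574 × 2.8800 = 7.4131

7.41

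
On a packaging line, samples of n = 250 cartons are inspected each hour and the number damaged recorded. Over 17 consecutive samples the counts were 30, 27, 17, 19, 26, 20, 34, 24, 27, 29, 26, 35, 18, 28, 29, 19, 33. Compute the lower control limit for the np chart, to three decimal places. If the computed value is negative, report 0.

11.476

p̄ = Σdᵢ / (k·n) = 441 / (17 × 250) = 0.10376
LCL = np̄ − 3·√(np̄(1−p̄)) = 25.9412 − 3 × 4.8218 = 11.4759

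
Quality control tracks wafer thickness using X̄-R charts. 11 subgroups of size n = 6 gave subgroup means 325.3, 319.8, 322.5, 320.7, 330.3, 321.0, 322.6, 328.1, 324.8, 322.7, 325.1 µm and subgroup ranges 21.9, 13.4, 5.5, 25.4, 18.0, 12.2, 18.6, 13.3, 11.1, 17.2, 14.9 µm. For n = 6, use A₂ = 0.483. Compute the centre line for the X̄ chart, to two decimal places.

X̄̄ = (325.3 + 319.8 + 322.5 + 320.7 + 330.3 + 321.0 + 322.6 + 328.1 + 324.8 + 322.7 + 325.1) / 11 = 3562.9000 / 11 = 323.9000
CL = X̄̄ = 323.9000

323.90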